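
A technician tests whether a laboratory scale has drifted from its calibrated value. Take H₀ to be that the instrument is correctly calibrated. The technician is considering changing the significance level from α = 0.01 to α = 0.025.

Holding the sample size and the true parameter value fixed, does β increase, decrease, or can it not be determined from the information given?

It decreases.

With a larger α the critical value moves toward the center, so more of the Ha sampling distribution lies in the rejection region.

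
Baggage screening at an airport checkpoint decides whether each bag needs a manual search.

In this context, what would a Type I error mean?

A Type I error would mean concluding that the bag contains a prohibited item when in fact the bag contains no prohibited items.

With the conventional null hypothesis that the bag contains no prohibited items:
A Type I error is rejecting H₀ when H₀ is true.
Here that means flagging the bag for a manual search when actually the bag contains no prohibited items.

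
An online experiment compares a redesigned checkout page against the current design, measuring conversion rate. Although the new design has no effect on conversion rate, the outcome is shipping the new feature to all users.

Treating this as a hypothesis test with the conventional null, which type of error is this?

Type I error

The null hypothesis here is that the new design has no effect on conversion rate.
'Shipping the new feature to all users' corresponds to rejecting H₀.
H₀ was rejected but H₀ is true — a Type I error (false positive).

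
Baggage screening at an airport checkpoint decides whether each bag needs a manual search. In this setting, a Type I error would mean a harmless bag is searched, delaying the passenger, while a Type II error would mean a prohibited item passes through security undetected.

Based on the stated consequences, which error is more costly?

The Type II consequence (a prohibited item passes through security undetected) is more severe than the Type I consequence (a harmless bag is searched, delaying the passenger).

Type II error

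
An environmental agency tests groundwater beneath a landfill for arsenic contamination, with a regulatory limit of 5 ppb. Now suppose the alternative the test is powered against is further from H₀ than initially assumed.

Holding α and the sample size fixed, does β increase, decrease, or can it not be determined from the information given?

It decreases.

A larger true effect moves the Ha sampling distribution further from the H₀ critical value, making rejection more likely when Ha is true.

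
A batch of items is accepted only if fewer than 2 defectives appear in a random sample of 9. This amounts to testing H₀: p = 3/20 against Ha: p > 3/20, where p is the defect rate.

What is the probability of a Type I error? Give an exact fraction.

Under H₀, X ~ Binomial(9, 3/20); the Type I error rate is P(X ≥ 2).
Computing the lower-tail complement: 1 − 76733331851/128000000000 = 51266668149/128000000000.

51266668149/128000000000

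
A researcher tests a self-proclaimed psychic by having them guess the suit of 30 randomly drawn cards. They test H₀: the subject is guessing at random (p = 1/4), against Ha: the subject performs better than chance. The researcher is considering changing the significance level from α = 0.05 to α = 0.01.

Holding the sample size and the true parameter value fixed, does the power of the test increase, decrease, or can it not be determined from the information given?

It decreases.

Tightening α shrinks the rejection region. When Ha holds, fewer sample outcomes clear the stricter threshold, so more fall in the acceptance region.
Since power = 1 − β and β increases, power decreases.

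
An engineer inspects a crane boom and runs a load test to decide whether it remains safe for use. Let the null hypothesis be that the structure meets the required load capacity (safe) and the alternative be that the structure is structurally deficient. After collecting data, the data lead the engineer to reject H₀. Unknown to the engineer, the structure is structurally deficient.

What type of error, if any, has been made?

The test rejected a false H₀ — the decision matches the true state.

No error — this is a correct decision.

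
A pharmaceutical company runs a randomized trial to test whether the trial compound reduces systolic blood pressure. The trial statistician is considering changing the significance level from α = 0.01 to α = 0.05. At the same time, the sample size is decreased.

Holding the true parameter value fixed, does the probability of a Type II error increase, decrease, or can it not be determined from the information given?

The first change alone would make β decrease; the second alone would make β increase. Which effect dominates depends on the magnitudes, which are not given.

Cannot be determined from the information given.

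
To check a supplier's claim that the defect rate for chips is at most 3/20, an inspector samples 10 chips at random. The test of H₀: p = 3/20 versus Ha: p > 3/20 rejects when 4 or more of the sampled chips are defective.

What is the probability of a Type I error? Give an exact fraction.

127922685129/2560000000000

α = P(reject H₀ | H₀ true) = P(Y ≥ 4 | p = 3/20), Y ~ Binomial(10, 3/20).
Computing the lower-tail complement: 1 − 2432077314871/2560000000000 = 127922685129/2560000000000.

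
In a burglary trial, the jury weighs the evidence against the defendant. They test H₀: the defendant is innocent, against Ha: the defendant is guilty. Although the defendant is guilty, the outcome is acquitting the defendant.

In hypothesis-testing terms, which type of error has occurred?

Type II error

'Acquitting the defendant' corresponds to failing to reject H₀.
H₀ was not rejected but H₀ is false — a Type II error (false negative).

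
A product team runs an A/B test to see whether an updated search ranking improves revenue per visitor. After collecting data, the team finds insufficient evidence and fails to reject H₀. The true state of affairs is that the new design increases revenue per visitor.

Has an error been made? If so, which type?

The conventional null hypothesis here is that the new design has no effect on revenue per visitor.
H₀ was not rejected, but H₀ is actually false.
Failing to reject a false null hypothesis is a Type II error (false negative).

Type II error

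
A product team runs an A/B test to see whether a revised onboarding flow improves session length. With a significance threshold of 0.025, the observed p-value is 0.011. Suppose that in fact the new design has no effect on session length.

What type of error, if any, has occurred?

Type I error

The conventional null hypothesis is that the new design has no effect on session length.
Since p = 0.011 < α = 0.025, H₀ is rejected.
H₀ is true (actually the new design has no effect on session length).
Rejecting a true H₀ is a Type I error.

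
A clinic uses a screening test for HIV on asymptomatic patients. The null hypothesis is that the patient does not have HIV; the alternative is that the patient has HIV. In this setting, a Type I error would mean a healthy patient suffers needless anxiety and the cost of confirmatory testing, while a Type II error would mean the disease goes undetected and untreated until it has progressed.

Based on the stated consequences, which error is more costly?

The Type II consequence (the disease goes undetected and untreated until it has progressed) is more severe than the Type I consequence (a healthy patient suffers needless anxiety and the cost of confirmatory testing).

Type II error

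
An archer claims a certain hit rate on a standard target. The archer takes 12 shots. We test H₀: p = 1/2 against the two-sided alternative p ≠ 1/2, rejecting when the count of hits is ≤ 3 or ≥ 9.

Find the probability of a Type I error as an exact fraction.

Under H₀, S ~ Binomial(12, 1/2); α is the probability of landing in either tail, P(S ≤ 3) + P(S ≥ 9).
Each tail has probability (1 + 12 + 66 + 220)/4096; doubling gives α = 598/4096 = 299/2048.

299/2048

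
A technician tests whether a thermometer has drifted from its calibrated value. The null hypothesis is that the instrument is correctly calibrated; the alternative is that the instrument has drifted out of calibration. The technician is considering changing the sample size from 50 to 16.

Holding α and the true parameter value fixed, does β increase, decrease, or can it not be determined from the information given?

A smaller sample increases the standard error, so the sampling distributions under H₀ and Ha overlap more.

It increases.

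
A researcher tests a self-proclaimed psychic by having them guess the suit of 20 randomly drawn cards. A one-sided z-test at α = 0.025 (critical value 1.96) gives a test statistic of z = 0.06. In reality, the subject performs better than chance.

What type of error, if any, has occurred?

Type II error

The conventional null hypothesis is that the subject is guessing at random (p = 1/4).
Since z = 0.06 ≤ z* = 1.96, H₀ is not rejected.
H₀ is false (actually the subject performs better than chance).
Failing to reject a false H₀ is a Type II error.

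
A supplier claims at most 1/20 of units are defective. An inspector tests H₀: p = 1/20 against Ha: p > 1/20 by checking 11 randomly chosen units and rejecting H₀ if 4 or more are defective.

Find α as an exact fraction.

7947524659/5120000000000

Under H₀, S ~ Binomial(11, 1/20); the Type I error rate is P(S ≥ 4).
Via the complement, α = 1 − Σ_{j=0}^{3} C(11,j)(1/20)^j(19/20)^{11-j} = 7947524659/5120000000000.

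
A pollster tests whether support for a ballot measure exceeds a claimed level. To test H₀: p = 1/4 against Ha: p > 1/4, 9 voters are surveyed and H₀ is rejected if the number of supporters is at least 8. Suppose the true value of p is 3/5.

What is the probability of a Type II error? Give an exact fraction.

1815344/1953125

Under the alternative p = 3/5, K ~ Binomial(9, 3/5); β is the probability the test does not reject, P(K < 8).
Summing C(9,j)·(3/5)^j·(2/5)^{9-j} for j = 0..7 gives 1815344/1953125.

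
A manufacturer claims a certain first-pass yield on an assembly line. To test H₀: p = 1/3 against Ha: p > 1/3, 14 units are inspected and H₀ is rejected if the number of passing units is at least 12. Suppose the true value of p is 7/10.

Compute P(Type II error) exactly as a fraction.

41958212136219/50000000000000

Under the alternative p = 7/10, K ~ Binomial(14, 7/10); β is the probability the test does not reject, P(K < 12).
Equivalently, β = 1 − P(K ≥ 12) = 41958212136219/50000000000000.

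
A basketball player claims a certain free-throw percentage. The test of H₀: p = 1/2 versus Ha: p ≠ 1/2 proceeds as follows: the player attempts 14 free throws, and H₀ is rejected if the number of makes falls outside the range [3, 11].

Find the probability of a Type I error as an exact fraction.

53/4096

Under H₀, X ~ Binomial(14, 1/2); α is the probability of landing in either tail, P(X ≤ 2) + P(X ≥ 12).
Each tail has probability (1 + 14 + 91)/16384; doubling gives α = 212/16384 = 53/4096.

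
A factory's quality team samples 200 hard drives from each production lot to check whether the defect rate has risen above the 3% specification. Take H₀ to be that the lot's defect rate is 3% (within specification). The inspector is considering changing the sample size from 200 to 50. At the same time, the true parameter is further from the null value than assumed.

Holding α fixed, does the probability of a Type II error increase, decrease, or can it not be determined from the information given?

Cannot be determined from the information given.

The first change alone would make β increase; the second alone would make β decrease. Which effect dominates depends on the magnitudes, which are not given.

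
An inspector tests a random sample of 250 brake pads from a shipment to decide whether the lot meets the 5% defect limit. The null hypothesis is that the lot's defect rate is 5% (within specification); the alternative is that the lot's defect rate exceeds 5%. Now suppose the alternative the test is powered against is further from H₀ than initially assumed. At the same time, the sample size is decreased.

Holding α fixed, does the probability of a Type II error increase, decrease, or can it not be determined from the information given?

Cannot be determined from the information given.

The first change alone would make β decrease; the second alone would make β increase. Which effect dominates depends on the magnitudes, which are not given.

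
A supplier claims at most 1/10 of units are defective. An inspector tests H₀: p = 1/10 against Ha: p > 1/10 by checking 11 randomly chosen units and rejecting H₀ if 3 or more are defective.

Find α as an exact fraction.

α = P(reject H₀ | H₀ true) = P(K ≥ 3 | p = 1/10), K ~ Binomial(11, 1/10).
Computing the lower-tail complement: 1 − 18208762983/20000000000 = 1791237017/20000000000.

1791237017/20000000000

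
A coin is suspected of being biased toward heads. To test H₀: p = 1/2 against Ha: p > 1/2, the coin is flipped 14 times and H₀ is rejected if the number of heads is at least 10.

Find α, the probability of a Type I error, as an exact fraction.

α = P(reject H₀ | H₀ true) = P(S ≥ 10 | p = 1/2), with S ~ Binomial(14, 1/2).
P(S ≥ 10) = [C(14,10) + C(14,11) + C(14,12) + C(14,13) + C(14,14)] / 2^14 = (1001 + 364 + 91 + 14 + 1) / 16384 = 1471/16384.

1471/16384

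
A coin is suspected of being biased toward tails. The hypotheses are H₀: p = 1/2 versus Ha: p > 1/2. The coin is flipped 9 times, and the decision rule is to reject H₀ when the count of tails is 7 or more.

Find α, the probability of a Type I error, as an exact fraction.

The Type I error probability is α = P(Y ≥ 7) computed under H₀, where Y ~ Binomial(9, 1/2).
That's C(9,7) + C(9,8) + C(9,9) over 2^9, i.e. (36 + 9 + 1)/512 = 46/512 = 23/256.

23/256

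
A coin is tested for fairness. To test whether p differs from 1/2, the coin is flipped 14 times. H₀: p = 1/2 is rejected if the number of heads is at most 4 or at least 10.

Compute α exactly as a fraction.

The significance level is the null-hypothesis probability of the rejection region {≤4} ∪ {≥10}.
Each tail has probability (1 + 14 + 91 + 364 + 1001)/16384; doubling gives α = 2942/16384 = 1471/8192.

1471/8192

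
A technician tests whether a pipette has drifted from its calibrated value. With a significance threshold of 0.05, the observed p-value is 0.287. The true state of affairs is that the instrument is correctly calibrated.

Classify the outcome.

The conventional null hypothesis is that the instrument is correctly calibrated.
Since p = 0.287 ≥ α = 0.05, H₀ is not rejected.
H₀ is true (actually the instrument is correctly calibrated).
The decision matches the true state — no error.

No error — this is a correct decision.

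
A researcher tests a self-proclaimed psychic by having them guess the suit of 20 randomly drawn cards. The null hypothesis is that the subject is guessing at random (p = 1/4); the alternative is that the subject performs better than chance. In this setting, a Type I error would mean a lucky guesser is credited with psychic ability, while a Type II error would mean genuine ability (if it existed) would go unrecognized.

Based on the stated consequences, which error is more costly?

Type I error

The Type I consequence (a lucky guesser is credited with psychic ability) is more severe than the Type II consequence (genuine ability (if it existed) would go unrecognized).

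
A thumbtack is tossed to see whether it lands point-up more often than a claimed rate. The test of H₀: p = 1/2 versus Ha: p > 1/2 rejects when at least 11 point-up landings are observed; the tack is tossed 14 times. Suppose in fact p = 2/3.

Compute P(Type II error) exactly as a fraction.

3533689/4782969

Under the alternative p = 2/3, K ~ Binomial(14, 2/3); β is the probability the test does not reject, P(K < 11).
Summing C(14,j)·(2/3)^j·(1/3)^{14-j} for j = 0..10 gives 3533689/4782969.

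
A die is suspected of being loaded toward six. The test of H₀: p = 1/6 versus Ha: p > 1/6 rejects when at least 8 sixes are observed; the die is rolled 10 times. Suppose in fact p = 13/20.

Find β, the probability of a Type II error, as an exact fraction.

1890285078059/2560000000000

Under the alternative p = 13/20, Y ~ Binomial(10, 13/20); β is the probability the test does not reject, P(Y < 8).
Equivalently, β = 1 − P(Y ≥ 8) = 1890285078059/2560000000000.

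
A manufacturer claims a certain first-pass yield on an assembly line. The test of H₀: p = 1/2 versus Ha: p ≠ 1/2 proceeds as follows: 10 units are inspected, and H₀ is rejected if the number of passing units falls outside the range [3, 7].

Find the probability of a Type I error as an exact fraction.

7/64

Under H₀, K ~ Binomial(10, 1/2); α is the probability of landing in either tail, P(K ≤ 2) + P(K ≥ 8).
Each tail has probability (1 + 10 + 45)/1024; doubling gives α = 112/1024 = 7/64.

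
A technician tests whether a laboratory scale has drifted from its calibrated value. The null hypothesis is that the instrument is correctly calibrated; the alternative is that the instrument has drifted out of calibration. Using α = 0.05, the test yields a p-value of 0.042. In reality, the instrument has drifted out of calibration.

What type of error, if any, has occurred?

Since p = 0.042 < α = 0.05, H₀ is rejected.
H₀ is false (actually the instrument has drifted out of calibration).
The decision matches the true state — no error.

No error — this is a correct decision.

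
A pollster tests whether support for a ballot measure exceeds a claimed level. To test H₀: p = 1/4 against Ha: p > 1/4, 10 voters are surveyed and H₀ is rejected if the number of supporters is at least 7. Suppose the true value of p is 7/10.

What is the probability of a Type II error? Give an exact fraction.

218993301/625000000

Under the alternative p = 7/10, K ~ Binomial(10, 7/10); β is the probability the test does not reject, P(K < 7).
Equivalently, β = 1 − P(K ≥ 7) = 218993301/625000000.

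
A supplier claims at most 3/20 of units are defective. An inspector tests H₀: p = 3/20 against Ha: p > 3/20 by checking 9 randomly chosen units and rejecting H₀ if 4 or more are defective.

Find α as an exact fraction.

α = P(reject H₀ | H₀ true) = P(Y ≥ 4 | p = 3/20), Y ~ Binomial(9, 3/20).
Via the complement, α = 1 − Σ_{j=0}^{3} C(9,j)(3/20)^j(17/20)^{9-j} = 4343234013/128000000000.

4343234013/128000000000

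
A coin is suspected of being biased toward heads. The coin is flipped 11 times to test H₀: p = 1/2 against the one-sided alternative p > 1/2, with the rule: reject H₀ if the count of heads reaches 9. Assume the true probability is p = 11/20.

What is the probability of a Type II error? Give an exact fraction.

38288445266097/40960000000000

β = P(fail to reject H₀ | Ha true) = P(Y ≤ 8 | p = 11/20), Y ~ Binomial(11, 11/20).
Equivalently, β = 1 − P(Y ≥ 9) = 38288445266097/40960000000000.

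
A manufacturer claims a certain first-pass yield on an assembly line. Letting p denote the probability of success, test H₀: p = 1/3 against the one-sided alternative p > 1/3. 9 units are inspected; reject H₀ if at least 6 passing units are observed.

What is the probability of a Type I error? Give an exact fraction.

The Type I error probability is α = P(X ≥ 6) computed under H₀, where X ~ Binomial(9, 1/3).
P(X ≥ 6) = Σ_{j=6}^{9} C(9,j)·(1/3)^j·(2/3)^{9-j} = 835/19683.

835/19683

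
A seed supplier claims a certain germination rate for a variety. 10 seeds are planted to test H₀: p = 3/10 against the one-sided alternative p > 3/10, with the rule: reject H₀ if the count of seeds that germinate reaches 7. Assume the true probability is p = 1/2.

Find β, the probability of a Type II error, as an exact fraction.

53/64

β = P(fail to reject H₀ | Ha true) = P(X ≤ 6 | p = 1/2), X ~ Binomial(10, 1/2).
Adding the binomial probabilities P(X=0)+…+P(X=6) at p = 1/2 gives 53/64.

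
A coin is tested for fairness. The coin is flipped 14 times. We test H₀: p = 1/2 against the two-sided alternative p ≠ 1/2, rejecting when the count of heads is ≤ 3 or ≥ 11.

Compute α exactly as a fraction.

Under H₀, K ~ Binomial(14, 1/2); α is the probability of landing in either tail, P(K ≤ 3) + P(K ≥ 11).
Each tail has probability (1 + 14 + 91 + 364)/16384; doubling gives α = 940/16384 = 235/4096.

235/4096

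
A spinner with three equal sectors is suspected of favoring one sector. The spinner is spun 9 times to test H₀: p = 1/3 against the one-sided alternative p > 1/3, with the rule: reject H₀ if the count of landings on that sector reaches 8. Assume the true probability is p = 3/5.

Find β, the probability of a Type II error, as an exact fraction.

1815344/1953125

Under the alternative p = 3/5, X ~ Binomial(9, 3/5); β is the probability the test does not reject, P(X < 8).
Adding the binomial probabilities P(X=0)+…+P(X=7) at p = 3/5 gives 1815344/1953125.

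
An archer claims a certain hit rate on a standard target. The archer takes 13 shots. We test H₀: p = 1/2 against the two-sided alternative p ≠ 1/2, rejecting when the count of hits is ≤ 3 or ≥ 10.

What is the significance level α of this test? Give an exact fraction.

189/2048

The significance level is the null-hypothesis probability of the rejection region {≤3} ∪ {≥10}.
By symmetry, α = 2·P(Y ≤ 3) = 2·(1 + 13 + 78 + 286)/8192 = 756/8192 = 189/2048.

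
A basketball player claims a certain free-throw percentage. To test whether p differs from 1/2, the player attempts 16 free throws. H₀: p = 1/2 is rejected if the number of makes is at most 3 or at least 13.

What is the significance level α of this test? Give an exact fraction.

697/32768

α = P(S ≤ 3 or S ≥ 13 | p = 1/2), S ~ Binomial(16, 1/2).
Each tail has probability (1 + 16 + 120 + 560)/65536; doubling gives α = 1394/65536 = 697/32768.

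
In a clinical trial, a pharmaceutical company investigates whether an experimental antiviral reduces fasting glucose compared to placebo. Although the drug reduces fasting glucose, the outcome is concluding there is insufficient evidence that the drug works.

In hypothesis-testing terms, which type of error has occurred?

The null hypothesis here is that the drug has no effect on fasting glucose.
'Concluding there is insufficient evidence that the drug works' corresponds to failing to reject H₀.
H₀ was not rejected but H₀ is false — a Type II error (false negative).

Type II error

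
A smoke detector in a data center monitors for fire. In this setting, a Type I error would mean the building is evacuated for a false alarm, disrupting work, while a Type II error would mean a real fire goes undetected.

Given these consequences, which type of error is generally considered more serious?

Type II error

The Type II consequence (a real fire goes undetected) is more severe than the Type I consequence (the building is evacuated for a false alarm, disrupting work).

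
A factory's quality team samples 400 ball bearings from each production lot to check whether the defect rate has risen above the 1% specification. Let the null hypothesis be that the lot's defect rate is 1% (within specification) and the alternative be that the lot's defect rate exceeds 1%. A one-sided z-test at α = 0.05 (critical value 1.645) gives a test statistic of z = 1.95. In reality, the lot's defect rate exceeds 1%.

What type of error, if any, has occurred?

Since z = 1.95 > z* = 1.645, H₀ is rejected.
H₀ is false (actually the lot's defect rate exceeds 1%).
The decision matches the true state — no error.

No error — this is a correct decision.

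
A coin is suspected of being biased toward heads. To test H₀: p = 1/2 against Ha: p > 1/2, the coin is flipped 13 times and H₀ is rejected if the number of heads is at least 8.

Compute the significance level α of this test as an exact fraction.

595/2048

α = P(reject H₀ | H₀ true) = P(S ≥ 8 | p = 1/2), with S ~ Binomial(13, 1/2).
That's C(13,8) + C(13,9) + C(13,10) + C(13,11) + C(13,12) + C(13,13) over 2^13, i.e. (1287 + 715 + 286 + 78 + 13 + 1)/8192 = 2380/8192 = 595/2048.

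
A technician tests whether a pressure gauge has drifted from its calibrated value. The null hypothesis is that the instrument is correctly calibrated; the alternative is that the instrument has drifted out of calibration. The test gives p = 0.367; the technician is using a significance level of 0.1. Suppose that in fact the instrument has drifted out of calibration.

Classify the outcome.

Type II error

Since p = 0.367 ≥ α = 0.1, H₀ is not rejected.
H₀ is false (actually the instrument has drifted out of calibration).
Failing to reject a false H₀ is a Type II error.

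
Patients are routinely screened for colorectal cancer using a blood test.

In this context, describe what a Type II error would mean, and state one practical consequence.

A Type II error would mean concluding that the patient does not have colorectal cancer (or at least failing to establish that the patient has colorectal cancer) when in fact the patient has colorectal cancer. Consequence: the disease goes undetected and untreated until it has progressed.

With the conventional null hypothesis that the patient does not have colorectal cancer:
A Type II error is failing to reject H₀ when H₀ is false.
Here that means clearing the patient as negative when actually the patient has colorectal cancer.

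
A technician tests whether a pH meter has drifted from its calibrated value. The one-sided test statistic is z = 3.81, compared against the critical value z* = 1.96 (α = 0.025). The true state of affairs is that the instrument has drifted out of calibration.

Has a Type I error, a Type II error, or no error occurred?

No error (correct decision).

The conventional null hypothesis is that the instrument is correctly calibrated.
Since z = 3.81 > z* = 1.96, H₀ is rejected.
H₀ is false (actually the instrument has drifted out of calibration).
The decision matches the true state — no error.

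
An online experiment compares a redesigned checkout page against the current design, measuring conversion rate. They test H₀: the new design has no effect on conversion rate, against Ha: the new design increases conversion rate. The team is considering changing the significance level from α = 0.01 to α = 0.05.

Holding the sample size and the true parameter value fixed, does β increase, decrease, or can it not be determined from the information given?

It decreases.

With a larger α the critical value moves toward the center, so more of the Ha sampling distribution lies in the rejection region.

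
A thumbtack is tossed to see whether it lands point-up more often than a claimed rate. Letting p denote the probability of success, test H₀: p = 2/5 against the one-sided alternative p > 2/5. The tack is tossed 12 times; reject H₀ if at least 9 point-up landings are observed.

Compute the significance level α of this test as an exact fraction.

745472/48828125

Under H₀, X ~ Binomial(12, 2/5), and α = P(X ≥ 9).
Adding the binomial terms for j = 9 through 12 with p = 2/5 yields 745472/48828125.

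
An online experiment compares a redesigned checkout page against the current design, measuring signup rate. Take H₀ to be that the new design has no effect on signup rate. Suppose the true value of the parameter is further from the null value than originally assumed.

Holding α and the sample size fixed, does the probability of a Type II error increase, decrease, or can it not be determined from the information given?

It decreases.

A larger true effect moves the Ha sampling distribution further from the H₀ critical value, making rejection more likely when Ha is true.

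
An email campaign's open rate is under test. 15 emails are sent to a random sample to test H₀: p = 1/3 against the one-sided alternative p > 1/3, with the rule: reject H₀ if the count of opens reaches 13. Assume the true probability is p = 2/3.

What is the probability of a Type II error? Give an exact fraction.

β = P(fail to reject H₀ | Ha true) = P(X ≤ 12 | p = 2/3), X ~ Binomial(15, 2/3).
Equivalently, β = 1 − P(X ≥ 13) = 13210219/14348907.

13210219/14348907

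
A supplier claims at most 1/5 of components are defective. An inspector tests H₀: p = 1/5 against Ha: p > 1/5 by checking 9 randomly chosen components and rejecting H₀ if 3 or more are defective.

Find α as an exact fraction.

511333/1953125

α = P(reject H₀ | H₀ true) = P(S ≥ 3 | p = 1/5), S ~ Binomial(9, 1/5).
Via the complement, α = 1 − Σ_{j=0}^{2} C(9,j)(1/5)^j(4/5)^{9-j} = 511333/1953125.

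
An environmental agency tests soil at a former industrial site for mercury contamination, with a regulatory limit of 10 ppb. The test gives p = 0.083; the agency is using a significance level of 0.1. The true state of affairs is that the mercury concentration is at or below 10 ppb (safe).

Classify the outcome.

The conventional null hypothesis is that the mercury concentration is at or below 10 ppb (safe).
Since p = 0.083 < α = 0.1, H₀ is rejected.
H₀ is true (actually the mercury concentration is at or below 10 ppb (safe)).
Rejecting a true H₀ is a Type I error.

Type I error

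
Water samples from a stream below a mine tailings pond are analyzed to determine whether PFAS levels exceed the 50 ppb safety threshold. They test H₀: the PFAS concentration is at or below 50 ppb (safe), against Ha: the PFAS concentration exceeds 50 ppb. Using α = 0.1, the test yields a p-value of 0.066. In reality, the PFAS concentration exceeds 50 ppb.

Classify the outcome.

No error (correct decision).

Since p = 0.066 < α = 0.1, H₀ is rejected.
H₀ is false (actually the PFAS concentration exceeds 50 ppb).
The decision matches the true state — no error.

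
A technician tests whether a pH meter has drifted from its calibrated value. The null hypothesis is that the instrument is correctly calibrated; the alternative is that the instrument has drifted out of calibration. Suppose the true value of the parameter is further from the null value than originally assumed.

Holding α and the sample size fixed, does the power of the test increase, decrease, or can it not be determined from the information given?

The further the true parameter sits from the null value, the more of the Ha sampling distribution falls in the rejection region.
Since power = 1 − β and β decreases, power increases.

It increases.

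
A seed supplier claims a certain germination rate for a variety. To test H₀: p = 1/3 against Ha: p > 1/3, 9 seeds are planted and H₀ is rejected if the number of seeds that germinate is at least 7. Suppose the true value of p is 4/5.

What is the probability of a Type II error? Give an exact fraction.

511333/1953125

A Type II error is failing to reject when Ha holds: with p = 4/5, β = P(Y ≤ 6).
Equivalently, β = 1 − P(Y ≥ 7) = 511333/1953125.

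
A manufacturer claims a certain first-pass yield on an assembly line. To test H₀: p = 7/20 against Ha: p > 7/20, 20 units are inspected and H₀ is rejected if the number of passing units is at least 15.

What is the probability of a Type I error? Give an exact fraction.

8141536504788768391093/26214400000000000000000000

The Type I error probability is α = P(X ≥ 15) computed under H₀, where X ~ Binomial(20, 7/20).
Adding the binomial terms for j = 15 through 20 with p = 7/20 yields 8141536504788768391093/26214400000000000000000000.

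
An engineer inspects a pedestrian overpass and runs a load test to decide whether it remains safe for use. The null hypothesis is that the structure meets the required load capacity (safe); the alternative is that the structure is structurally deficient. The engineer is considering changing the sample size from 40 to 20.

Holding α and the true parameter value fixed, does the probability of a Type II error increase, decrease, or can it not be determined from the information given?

Reducing n widens both sampling distributions, so the test has less ability to distinguish Ha from H₀.

It increases.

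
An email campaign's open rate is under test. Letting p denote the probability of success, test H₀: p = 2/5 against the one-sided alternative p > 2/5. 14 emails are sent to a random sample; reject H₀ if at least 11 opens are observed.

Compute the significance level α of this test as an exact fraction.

23842816/6103515625

The Type I error probability is α = P(Y ≥ 11) computed under H₀, where Y ~ Binomial(14, 2/5).
Summing C(14,j)(2/5)^j(3/5)^{14−j} for j = 11,…,14 gives 23842816/6103515625.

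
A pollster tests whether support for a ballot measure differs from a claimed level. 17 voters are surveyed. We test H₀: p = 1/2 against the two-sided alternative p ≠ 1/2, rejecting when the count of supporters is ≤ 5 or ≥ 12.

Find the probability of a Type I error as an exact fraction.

The significance level is the null-hypothesis probability of the rejection region {≤5} ∪ {≥12}.
Each tail has probability (1 + 17 + 136 + 680 + 2380 + 6188)/131072; doubling gives α = 18804/131072 = 4701/32768.

4701/32768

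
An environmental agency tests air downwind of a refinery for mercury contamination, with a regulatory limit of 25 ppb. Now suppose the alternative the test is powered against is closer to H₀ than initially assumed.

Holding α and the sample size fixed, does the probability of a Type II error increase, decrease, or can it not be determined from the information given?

A smaller true effect puts the Ha sampling distribution closer to H₀, so more of it falls in the non-rejection region.

It increases.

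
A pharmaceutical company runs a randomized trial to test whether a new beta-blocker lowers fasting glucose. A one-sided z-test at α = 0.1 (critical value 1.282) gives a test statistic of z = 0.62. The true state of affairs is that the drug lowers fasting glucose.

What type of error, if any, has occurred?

The conventional null hypothesis is that the drug has no effect on fasting glucose.
Since z = 0.62 ≤ z* = 1.282, H₀ is not rejected.
H₀ is false (actually the drug lowers fasting glucose).
Failing to reject a false H₀ is a Type II error.

Type II error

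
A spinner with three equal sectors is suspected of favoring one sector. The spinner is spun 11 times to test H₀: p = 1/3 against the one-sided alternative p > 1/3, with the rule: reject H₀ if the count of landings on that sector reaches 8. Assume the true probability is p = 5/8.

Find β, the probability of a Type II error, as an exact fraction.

688976199/1073741824

Under the alternative p = 5/8, Y ~ Binomial(11, 5/8); β is the probability the test does not reject, P(Y < 8).
Equivalently, β = 1 − P(Y ≥ 8) = 688976199/1073741824.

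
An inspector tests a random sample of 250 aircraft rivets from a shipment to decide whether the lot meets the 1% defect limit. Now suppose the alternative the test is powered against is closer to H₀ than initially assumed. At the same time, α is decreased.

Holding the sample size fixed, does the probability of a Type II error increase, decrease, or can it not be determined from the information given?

It increases.

When the true parameter is near the null value, the test has a harder time distinguishing Ha from H₀. Lowering α raises the bar for rejection; under Ha, the test now fails to reject on outcomes it previously would have rejected. Both changes push β in the same direction.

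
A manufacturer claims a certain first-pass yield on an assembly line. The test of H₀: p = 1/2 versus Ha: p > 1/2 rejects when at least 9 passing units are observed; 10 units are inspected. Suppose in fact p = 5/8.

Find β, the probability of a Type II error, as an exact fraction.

A Type II error is failing to reject when Ha holds: with p = 5/8, β = P(S ≤ 8).
Summing C(10,j)·(5/8)^j·(3/8)^{10-j} for j = 0..8 gives 1005382449/1073741824.

1005382449/1073741824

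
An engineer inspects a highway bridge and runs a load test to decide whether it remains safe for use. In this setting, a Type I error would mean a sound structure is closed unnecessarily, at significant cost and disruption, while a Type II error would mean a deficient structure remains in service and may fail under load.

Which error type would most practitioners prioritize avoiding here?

The Type II consequence (a deficient structure remains in service and may fail under load) is more severe than the Type I consequence (a sound structure is closed unnecessarily, at significant cost and disruption).

Type II error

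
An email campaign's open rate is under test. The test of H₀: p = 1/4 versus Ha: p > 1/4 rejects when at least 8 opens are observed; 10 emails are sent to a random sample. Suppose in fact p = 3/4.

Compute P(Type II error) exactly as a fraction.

124363/262144

β = P(fail to reject H₀ | Ha true) = P(X ≤ 7 | p = 3/4), X ~ Binomial(10, 3/4).
Equivalently, β = 1 − P(X ≥ 8) = 124363/262144.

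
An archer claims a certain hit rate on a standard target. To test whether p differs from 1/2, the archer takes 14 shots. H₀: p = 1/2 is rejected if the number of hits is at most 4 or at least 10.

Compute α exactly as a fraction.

The significance level is the null-hypothesis probability of the rejection region {≤4} ∪ {≥10}.
Each tail has probability (1 + 14 + 91 + 364 + 1001)/16384; doubling gives α = 2942/16384 = 1471/8192.

1471/8192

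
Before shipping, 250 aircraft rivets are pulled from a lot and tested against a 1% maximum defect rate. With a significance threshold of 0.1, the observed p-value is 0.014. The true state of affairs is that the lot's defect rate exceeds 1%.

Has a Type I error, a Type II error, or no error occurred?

The conventional null hypothesis is that the lot's defect rate is 1% (within specification).
Since p = 0.014 < α = 0.1, H₀ is rejected.
H₀ is false (actually the lot's defect rate exceeds 1%).
The decision matches the true state — no error.

No error — this is a correct decision.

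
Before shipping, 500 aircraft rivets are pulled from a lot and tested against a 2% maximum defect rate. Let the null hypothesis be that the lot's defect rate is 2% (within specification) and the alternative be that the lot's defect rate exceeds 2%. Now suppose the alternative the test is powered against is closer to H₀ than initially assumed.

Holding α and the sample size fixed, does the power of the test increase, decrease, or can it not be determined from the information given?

It decreases.

When the true parameter is near the null value, the test has a harder time distinguishing Ha from H₀.
Since power = 1 − β and β increases, power decreases.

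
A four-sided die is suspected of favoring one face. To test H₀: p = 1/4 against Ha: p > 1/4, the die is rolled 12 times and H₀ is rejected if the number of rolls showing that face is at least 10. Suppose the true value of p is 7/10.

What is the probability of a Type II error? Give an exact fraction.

149436930429/200000000000

β = P(fail to reject H₀ | Ha true) = P(Y ≤ 9 | p = 7/10), Y ~ Binomial(12, 7/10).
Adding the binomial probabilities P(Y=0)+…+P(Y=9) at p = 7/10 gives 149436930429/200000000000.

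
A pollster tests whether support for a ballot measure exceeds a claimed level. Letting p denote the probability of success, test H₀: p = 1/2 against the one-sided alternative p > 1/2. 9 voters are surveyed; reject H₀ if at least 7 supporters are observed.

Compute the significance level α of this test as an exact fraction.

23/256

Under H₀, X ~ Binomial(9, 1/2), and α = P(X ≥ 7).
Summing the upper tail: (36 + 9 + 1) / 2^9 = 46/512 = 23/256.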